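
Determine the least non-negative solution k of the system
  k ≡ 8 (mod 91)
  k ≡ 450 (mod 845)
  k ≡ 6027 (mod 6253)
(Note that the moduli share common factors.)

Combine the congruences pairwise.
gcd(91, 845) = 13 and 13 | (450 − 8), so the pair is consistent; merging gives k ≡ 3830 (mod 5915), where 5915 = lcm(91, 845).
gcd(5915, 6253) = 169 and 169 | (6027 − 3830), so the pair is consistent; merging gives k ≡ 74810 (mod 218855), where 218855 = lcm(5915, 6253).
The solution is unique modulo lcm(91, 845, 6253) = 218855.

74810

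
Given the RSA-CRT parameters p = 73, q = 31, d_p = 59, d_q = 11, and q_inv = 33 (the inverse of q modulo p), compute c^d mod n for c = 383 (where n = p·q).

985

m₁ = c^(d_p) mod p: c ≡ 18 (mod 73), and 18^59 mod 73 = 36.
m₂ = c^(d_q) mod q: c ≡ 11 (mod 31), and 11^11 mod 31 = 24.
h = q_inv·(m₁ − m₂) mod p = 33·(36 − 24) mod 73 = 31.
m = m₂ + h·q = 24 + 31·31 = 985.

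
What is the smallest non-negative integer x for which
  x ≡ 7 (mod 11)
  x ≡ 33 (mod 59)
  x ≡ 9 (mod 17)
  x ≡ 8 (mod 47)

The moduli are pairwise coprime; N = 11·59·17·47 = 518551.
N/11 = 47141; 47141 ≡ 6 (mod 11); 6·2 ≡ 1, so inverse 2.
N/59 = 8789; 8789 ≡ 57 (mod 59); 57·29 ≡ 1, so inverse 29.
N/17 = 30503; 30503 ≡ 5 (mod 17); 5·7 ≡ 1, so inverse 7.
N/47 = 11033; 11033 ≡ 35 (mod 47); 35·43 ≡ 1, so inverse 43.
x ≡ 7·47141·2 + 33·8789·29 + 9·30503·7 + 8·11033·43 = 14788088.
14788088 mod 518551 = 268660.

268660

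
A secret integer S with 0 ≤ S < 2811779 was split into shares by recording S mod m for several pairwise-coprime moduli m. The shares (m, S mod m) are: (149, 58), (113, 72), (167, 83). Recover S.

Combine the congruences pairwise.
From S ≡ 58 (mod 149) write S = 58 + 149t. Substituting into S ≡ 72 (mod 113) gives 149t ≡ 14 (mod 113), and since 36⁻¹ ≡ 22 (mod 113), t ≡ 82. Hence S ≡ 58 + 149·82 = 12276 (mod 16837).
From S ≡ 12276 (mod 16837) write S = 12276 + 16837t. Substituting into S ≡ 83 (mod 167) gives 16837t ≡ 165 (mod 167), and since 137⁻¹ ≡ 128 (mod 167), t ≡ 78. Hence S ≡ 12276 + 16837·78 = 1325562 (mod 2811779).

1325562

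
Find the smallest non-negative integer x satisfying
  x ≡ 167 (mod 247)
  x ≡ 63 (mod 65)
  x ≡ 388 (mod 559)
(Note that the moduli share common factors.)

Combine the congruences pairwise.
gcd(247, 65) = 13 and 13 | (63 − 167), so the pair is consistent; merging gives x ≡ 908 (mod 1235), where 1235 = lcm(247, 65).
gcd(1235, 559) = 13 and 13 | (388 − 908), so the pair is consistent; merging gives x ≡ 36723 (mod 53105), where 53105 = lcm(1235, 559).
The solution is unique modulo lcm(247, 65, 559) = 53105.

36723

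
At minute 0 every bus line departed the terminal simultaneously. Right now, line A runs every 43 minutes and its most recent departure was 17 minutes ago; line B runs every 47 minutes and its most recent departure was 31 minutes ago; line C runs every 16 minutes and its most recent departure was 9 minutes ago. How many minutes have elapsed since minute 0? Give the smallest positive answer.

25129

Combine the congruences pairwise.
From t ≡ 17 (mod 43) write t = 17 + 43s. Substituting into t ≡ 31 (mod 47) gives 43s ≡ 14 (mod 47), and since 43⁻¹ ≡ 35 (mod 47), s ≡ 20. Hence t ≡ 17 + 43·20 = 877 (mod 2021).
From t ≡ 877 (mod 2021) write t = 877 + 2021s. Substituting into t ≡ 9 (mod 16) gives 2021s ≡ 12 (mod 16), and since 5⁻¹ ≡ 13 (mod 16), s ≡ 12. Hence t ≡ 877 + 2021·12 = 25129 (mod 32336).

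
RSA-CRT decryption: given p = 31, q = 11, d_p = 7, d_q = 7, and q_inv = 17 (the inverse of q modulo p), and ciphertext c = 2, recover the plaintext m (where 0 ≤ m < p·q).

128

m₁ = c^(d_p) mod p: c ≡ 2 (mod 31), and 2^7 mod 31 = 4.
m₂ = c^(d_q) mod q: c ≡ 2 (mod 11), and 2^7 mod 11 = 7.
h = q_inv·(m₁ − m₂) mod p = 17·(4 − 7) mod 31 = 11.
m = m₂ + h·q = 7 + 11·11 = 128.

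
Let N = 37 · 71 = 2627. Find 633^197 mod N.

Mod 37: 633 ≡ 4; by Fermat, exponent reduces to 197 mod 36 = 17; 4^17 ≡ 28 (mod 37).
Mod 71: 633 ≡ 65; by Fermat, exponent reduces to 197 mod 70 = 57; 65^57 ≡ 13 (mod 71).
Combine by CRT: x ≡ 28 (mod 37), x ≡ 13 (mod 71) ⇒ x ≡ 2285 (mod 2627).

2285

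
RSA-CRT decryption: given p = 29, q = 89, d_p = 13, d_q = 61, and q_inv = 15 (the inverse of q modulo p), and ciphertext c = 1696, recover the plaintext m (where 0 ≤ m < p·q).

m₁ = c^(d_p) mod p: c ≡ 14 (mod 29), and 14^13 mod 29 = 2.
m₂ = c^(d_q) mod q: c ≡ 5 (mod 89), and 5^61 mod 89 = 80.
h = q_inv·(m₁ − m₂) mod p = 15·(2 − 80) mod 29 = 19.
m = m₂ + h·q = 80 + 19·89 = 1771.

1771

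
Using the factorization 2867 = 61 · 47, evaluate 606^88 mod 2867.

Mod 61: 606 ≡ 57; by Fermat, exponent reduces to 88 mod 60 = 28; 57^28 ≡ 42 (mod 61).
Mod 47: 606 ≡ 42; by Fermat, exponent reduces to 88 mod 46 = 42; 42^42 ≡ 37 (mod 47).
Combine by CRT: x ≡ 42 (mod 61), x ≡ 37 (mod 47) ⇒ x ≡ 225 (mod 2867).

225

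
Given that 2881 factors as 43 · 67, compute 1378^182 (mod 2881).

1377

Mod 43: 1378 ≡ 2; by Fermat, exponent reduces to 182 mod 42 = 14; 2^14 ≡ 1 (mod 43).
Mod 67: 1378 ≡ 38; by Fermat, exponent reduces to 182 mod 66 = 50; 38^50 ≡ 37 (mod 67).
Combine by CRT: x ≡ 1 (mod 43), x ≡ 37 (mod 67) ⇒ x ≡ 1377 (mod 2881).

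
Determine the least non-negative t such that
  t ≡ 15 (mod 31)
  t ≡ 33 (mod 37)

1069

From t ≡ 15 (mod 31) write t = 15 + 31s. Substituting into t ≡ 33 (mod 37) gives 31s ≡ 18 (mod 37), and since 31⁻¹ ≡ 6 (mod 37), s ≡ 34. Hence t ≡ 15 + 31·34 = 1069 (mod 1147).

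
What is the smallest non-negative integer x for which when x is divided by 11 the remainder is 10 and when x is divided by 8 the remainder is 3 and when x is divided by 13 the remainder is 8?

307

The moduli are pairwise coprime; N = 11·8·13 = 1144.
N/11 = 104; 104 ≡ 5 (mod 11); 5·9 ≡ 1, so inverse 9.
N/8 = 143; 143 ≡ 7 (mod 8); 7·7 ≡ 1, so inverse 7.
N/13 = 88; 88 ≡ 10 (mod 13); 10·4 ≡ 1, so inverse 4.
x ≡ 10·104·9 + 3·143·7 + 8·88·4 = 15179.
15179 mod 1144 = 307.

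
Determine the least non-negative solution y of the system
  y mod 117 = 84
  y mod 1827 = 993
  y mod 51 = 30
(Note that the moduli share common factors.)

289659

gcd(117, 1827) = 9 and 9 | (993 − 84), so the pair is consistent; merging gives y ≡ 4647 (mod 23751), where 23751 = lcm(117, 1827).
gcd(23751, 51) = 3 and 3 | (30 − 4647), so the pair is consistent; merging gives y ≡ 289659 (mod 403767), where 403767 = lcm(23751, 51).
The solution is unique modulo lcm(117, 1827, 51) = 403767.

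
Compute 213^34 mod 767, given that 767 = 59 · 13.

675

Mod 59: 213 ≡ 36; 36^34 ≡ 26 (mod 59).
Mod 13: 213 ≡ 5; by Fermat, exponent reduces to 34 mod 12 = 10; 5^10 ≡ 12 (mod 13).
Combine by CRT: x ≡ 26 (mod 59), x ≡ 12 (mod 13) ⇒ x ≡ 675 (mod 767).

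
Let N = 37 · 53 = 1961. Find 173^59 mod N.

585

Mod 37: 173 ≡ 25; by Fermat, exponent reduces to 59 mod 36 = 23; 25^23 ≡ 30 (mod 37).
Mod 53: 173 ≡ 14; by Fermat, exponent reduces to 59 mod 52 = 7; 14^7 ≡ 2 (mod 53).
Combine by CRT: x ≡ 30 (mod 37), x ≡ 2 (mod 53) ⇒ x ≡ 585 (mod 1961).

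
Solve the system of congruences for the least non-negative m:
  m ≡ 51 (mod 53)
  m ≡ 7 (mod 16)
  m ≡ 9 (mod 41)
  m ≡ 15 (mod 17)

581143

From m ≡ 51 (mod 53) write m = 51 + 53t. Substituting into m ≡ 7 (mod 16) gives 53t ≡ 4 (mod 16), and since 5⁻¹ ≡ 13 (mod 16), t ≡ 4. Hence m ≡ 51 + 53·4 = 263 (mod 848).
From m ≡ 263 (mod 848) write m = 263 + 848t. Substituting into m ≡ 9 (mod 41) gives 848t ≡ 33 (mod 41), and since 28⁻¹ ≡ 22 (mod 41), t ≡ 29. Hence m ≡ 263 + 848·29 = 24855 (mod 34768).
From m ≡ 24855 (mod 34768) write m = 24855 + 34768t. Substituting into m ≡ 15 (mod 17) gives 34768t ≡ 14 (mod 17), and since 3⁻¹ ≡ 6 (mod 17), t ≡ 16. Hence m ≡ 24855 + 34768·16 = 581143 (mod 591056).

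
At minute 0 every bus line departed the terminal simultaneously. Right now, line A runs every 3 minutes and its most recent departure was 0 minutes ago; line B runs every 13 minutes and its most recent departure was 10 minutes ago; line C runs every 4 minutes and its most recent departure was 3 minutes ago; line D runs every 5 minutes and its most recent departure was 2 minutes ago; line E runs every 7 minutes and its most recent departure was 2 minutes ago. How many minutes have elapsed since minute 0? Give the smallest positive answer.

387

From t ≡ 0 (mod 3) write t = 0 + 3s. Substituting into t ≡ 10 (mod 13) gives 3s ≡ 10 (mod 13), and since 3⁻¹ ≡ 9 (mod 13), s ≡ 12. Hence t ≡ 0 + 3·12 = 36 (mod 39).
From t ≡ 36 (mod 39) write t = 36 + 39s. Substituting into t ≡ 3 (mod 4) gives 39s ≡ 3 (mod 4), and since 3⁻¹ ≡ 3 (mod 4), s ≡ 1. Hence t ≡ 36 + 39·1 = 75 (mod 156).
From t ≡ 75 (mod 156) write t = 75 + 156s. Substituting into t ≡ 2 (mod 5) gives 156s ≡ 2 (mod 5), and since 1⁻¹ ≡ 1 (mod 5), s ≡ 2. Hence t ≡ 75 + 156·2 = 387 (mod 780).
From t ≡ 387 (mod 780) write t = 387 + 780s. Substituting into t ≡ 2 (mod 7) gives 780s ≡ 0 (mod 7), and since 3⁻¹ ≡ 5 (mod 7), s ≡ 0. Hence t ≡ 387 + 780·0 = 387 (mod 5460).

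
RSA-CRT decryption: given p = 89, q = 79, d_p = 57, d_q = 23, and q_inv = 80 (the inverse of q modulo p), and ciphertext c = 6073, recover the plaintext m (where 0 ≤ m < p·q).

6361

m₁ = c^(d_p) mod p: c ≡ 21 (mod 89), and 21^57 mod 89 = 42.
m₂ = c^(d_q) mod q: c ≡ 69 (mod 79), and 69^23 mod 79 = 41.
h = q_inv·(m₁ − m₂) mod p = 80·(42 − 41) mod 89 = 80.
m = m₂ + h·q = 41 + 80·79 = 6361.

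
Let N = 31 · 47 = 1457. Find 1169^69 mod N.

Mod 31: 1169 ≡ 22; by Fermat, exponent reduces to 69 mod 30 = 9; 22^9 ≡ 27 (mod 31).
Mod 47: 1169 ≡ 41; by Fermat, exponent reduces to 69 mod 46 = 23; 41^23 ≡ 46 (mod 47).
Combine by CRT: x ≡ 27 (mod 31), x ≡ 46 (mod 47) ⇒ x ≡ 1174 (mod 1457).

1174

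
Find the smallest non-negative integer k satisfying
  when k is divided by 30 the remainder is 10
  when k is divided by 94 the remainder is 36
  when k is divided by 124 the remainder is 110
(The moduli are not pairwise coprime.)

56530

Combine the congruences pairwise.
gcd(30, 94) = 2 and 2 | (36 − 10), so the pair is consistent; merging gives k ≡ 130 (mod 1410), where 1410 = lcm(30, 94).
gcd(1410, 124) = 2 and 2 | (110 − 130), so the pair is consistent; merging gives k ≡ 56530 (mod 87420), where 87420 = lcm(1410, 124).
The solution is unique modulo lcm(30, 94, 124) = 87420.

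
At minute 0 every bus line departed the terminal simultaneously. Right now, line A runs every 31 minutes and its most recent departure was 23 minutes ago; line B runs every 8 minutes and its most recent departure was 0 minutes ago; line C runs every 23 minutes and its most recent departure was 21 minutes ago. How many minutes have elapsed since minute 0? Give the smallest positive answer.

1976

Combine the congruences pairwise.
From t ≡ 23 (mod 31) write t = 23 + 31s. Substituting into t ≡ 0 (mod 8) gives 31s ≡ 1 (mod 8), and since 7⁻¹ ≡ 7 (mod 8), s ≡ 7. Hence t ≡ 23 + 31·7 = 240 (mod 248).
From t ≡ 240 (mod 248) write t = 240 + 248s. Substituting into t ≡ 21 (mod 23) gives 248s ≡ 11 (mod 23), and since 18⁻¹ ≡ 9 (mod 23), s ≡ 7. Hence t ≡ 240 + 248·7 = 1976 (mod 5704).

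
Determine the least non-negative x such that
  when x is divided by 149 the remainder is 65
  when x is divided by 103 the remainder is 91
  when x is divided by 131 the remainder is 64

The moduli are pairwise coprime; N = 149·103·131 = 2010457.
N/149 = 13493; 13493 ≡ 83 (mod 149); 83·79 ≡ 1, so inverse 79.
N/103 = 19519; 19519 ≡ 52 (mod 103); 52·2 ≡ 1, so inverse 2.
N/131 = 15347; 15347 ≡ 20 (mod 131); 20·59 ≡ 1, so inverse 59.
x ≡ 65·13493·79 + 91·19519·2 + 64·15347·59 = 130789285.
130789285 mod 2010457 = 109580.

109580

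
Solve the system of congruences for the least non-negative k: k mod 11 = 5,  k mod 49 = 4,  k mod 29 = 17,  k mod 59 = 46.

311448

From k ≡ 5 (mod 11) write k = 5 + 11t. Substituting into k ≡ 4 (mod 49) gives 11t ≡ 48 (mod 49), and since 11⁻¹ ≡ 9 (mod 49), t ≡ 40. Hence k ≡ 5 + 11·40 = 445 (mod 539).
From k ≡ 445 (mod 539) write k = 445 + 539t. Substituting into k ≡ 17 (mod 29) gives 539t ≡ 7 (mod 29), and since 17⁻¹ ≡ 12 (mod 29), t ≡ 26. Hence k ≡ 445 + 539·26 = 14459 (mod 15631).
From k ≡ 14459 (mod 15631) write k = 14459 + 15631t. Substituting into k ≡ 46 (mod 59) gives 15631t ≡ 42 (mod 59), and since 55⁻¹ ≡ 44 (mod 59), t ≡ 19. Hence k ≡ 14459 + 15631·19 = 311448 (mod 922229).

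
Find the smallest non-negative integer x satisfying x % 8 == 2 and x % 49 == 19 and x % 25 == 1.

The moduli are pairwise coprime; N = 8·49·25 = 9800.
N/8 = 1225; 1225 ≡ 1 (mod 8), inverse 1.
N/49 = 200; 200 ≡ 4 (mod 49); 4·37 ≡ 1, so inverse 37.
N/25 = 392; 392 ≡ 17 (mod 25); 17·3 ≡ 1, so inverse 3.
x ≡ 2·1225·1 + 19·200·37 + 1·392·3 = 144226.
144226 mod 9800 = 7026.

7026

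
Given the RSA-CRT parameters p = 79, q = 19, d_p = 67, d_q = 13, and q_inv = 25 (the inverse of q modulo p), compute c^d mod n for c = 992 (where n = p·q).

446

m₁ = c^(d_p) mod p: c ≡ 44 (mod 79), and 44^67 mod 79 = 51.
m₂ = c^(d_q) mod q: c ≡ 4 (mod 19), and 4^13 mod 19 = 9.
h = q_inv·(m₁ − m₂) mod p = 25·(51 − 9) mod 79 = 23.
m = m₂ + h·q = 9 + 23·19 = 446.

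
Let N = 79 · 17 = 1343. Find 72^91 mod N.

1050

Mod 79: 72 ≡ 72; by Fermat, exponent reduces to 91 mod 78 = 13; 72^13 ≡ 23 (mod 79).
Mod 17: 72 ≡ 4; by Fermat, exponent reduces to 91 mod 16 = 11; 4^11 ≡ 13 (mod 17).
Combine by CRT: x ≡ 23 (mod 79), x ≡ 13 (mod 17) ⇒ x ≡ 1050 (mod 1343).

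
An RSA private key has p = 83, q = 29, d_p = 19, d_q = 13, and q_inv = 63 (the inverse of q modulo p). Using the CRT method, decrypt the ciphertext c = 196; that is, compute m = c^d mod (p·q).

33

m₁ = c^(d_p) mod p: c ≡ 30 (mod 83), and 30^19 mod 83 = 33.
m₂ = c^(d_q) mod q: c ≡ 22 (mod 29), and 22^13 mod 29 = 4.
h = q_inv·(m₁ − m₂) mod p = 63·(33 − 4) mod 83 = 1.
m = m₂ + h·q = 4 + 1·29 = 33.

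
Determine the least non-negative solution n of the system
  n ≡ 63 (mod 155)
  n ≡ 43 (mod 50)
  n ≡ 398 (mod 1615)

gcd(155, 50) = 5 and 5 | (43 − 63), so the pair is consistent; merging gives n ≡ 993 (mod 1550), where 1550 = lcm(155, 50).
gcd(1550, 1615) = 5 and 5 | (398 − 993), so the pair is consistent; merging gives n ≡ 53693 (mod 500650), where 500650 = lcm(1550, 1615).
The solution is unique modulo lcm(155, 50, 1615) = 500650.

53693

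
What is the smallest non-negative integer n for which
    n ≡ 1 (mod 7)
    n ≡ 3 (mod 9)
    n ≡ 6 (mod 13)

435

The moduli are pairwise coprime; M = 7·9·13 = 819.
M/7 = 117; 117 ≡ 5 (mod 7); 5·3 ≡ 1, so inverse 3.
M/9 = 91; 91 ≡ 1 (mod 9), inverse 1.
M/13 = 63; 63 ≡ 11 (mod 13); 11·6 ≡ 1, so inverse 6.
n ≡ 1·117·3 + 3·91·1 + 6·63·6 = 2892.
2892 mod 819 = 435.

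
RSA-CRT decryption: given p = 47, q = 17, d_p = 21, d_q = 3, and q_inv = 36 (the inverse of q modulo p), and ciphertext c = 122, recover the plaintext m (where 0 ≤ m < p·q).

m₁ = c^(d_p) mod p: c ≡ 28 (mod 47), and 28^21 mod 47 = 25.
m₂ = c^(d_q) mod q: c ≡ 3 (mod 17), and 3^3 mod 17 = 10.
h = q_inv·(m₁ − m₂) mod p = 36·(25 − 10) mod 47 = 23.
m = m₂ + h·q = 10 + 23·17 = 401.

401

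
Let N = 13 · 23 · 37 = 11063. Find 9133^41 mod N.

Mod 13: 9133 ≡ 7; by Fermat, exponent reduces to 41 mod 12 = 5; 7^5 ≡ 11 (mod 13).
Mod 23: 9133 ≡ 2; by Fermat, exponent reduces to 41 mod 22 = 19; 2^19 ≡ 3 (mod 23).
Mod 37: 9133 ≡ 31; by Fermat, exponent reduces to 41 mod 36 = 5; 31^5 ≡ 31 (mod 37).
Combine by CRT: x ≡ 11 (mod 13), x ≡ 3 (mod 23), x ≡ 31 (mod 37) ⇒ x ≡ 7616 (mod 11063).

7616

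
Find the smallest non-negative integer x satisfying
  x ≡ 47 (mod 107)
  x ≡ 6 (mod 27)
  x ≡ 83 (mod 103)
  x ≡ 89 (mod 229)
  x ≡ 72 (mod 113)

3049456605

The moduli are pairwise coprime; N = 107·27·103·229·113 = 7700141259.
N/107 = 71963937; 71963937 ≡ 17 (mod 107); 17·63 ≡ 1, so inverse 63.
N/27 = 285190417; 285190417 ≡ 1 (mod 27), inverse 1.
N/103 = 74758653; 74758653 ≡ 17 (mod 103); 17·97 ≡ 1, so inverse 97.
N/229 = 33625071; 33625071 ≡ 85 (mod 229); 85·97 ≡ 1, so inverse 97.
N/113 = 68142843; 68142843 ≡ 1 (mod 113), inverse 1.
x ≡ 47·71963937·63 + 6·285190417·1 + 83·74758653·97 + 89·33625071·97 + 72·68142843·1 = 1111869797901.
1111869797901 mod 7700141259 = 3049456605.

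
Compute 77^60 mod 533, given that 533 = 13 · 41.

1

Mod 13: 77 ≡ 12; since 12 | 60, by Fermat 12^60 ≡ 1 (mod 13).
Mod 41: 77 ≡ 36; by Fermat, exponent reduces to 60 mod 40 = 20; 36^20 ≡ 1 (mod 41).
Combine by CRT: x ≡ 1 (mod 13), x ≡ 1 (mod 41) ⇒ x ≡ 1 (mod 533).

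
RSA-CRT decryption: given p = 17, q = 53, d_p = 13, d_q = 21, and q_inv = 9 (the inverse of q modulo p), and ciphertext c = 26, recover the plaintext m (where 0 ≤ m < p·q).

m₁ = c^(d_p) mod p: c ≡ 9 (mod 17), and 9^13 mod 17 = 8.
m₂ = c^(d_q) mod q: c ≡ 26 (mod 53), and 26^21 mod 53 = 32.
h = q_inv·(m₁ − m₂) mod p = 9·(8 − 32) mod 17 = 5.
m = m₂ + h·q = 32 + 5·53 = 297.

297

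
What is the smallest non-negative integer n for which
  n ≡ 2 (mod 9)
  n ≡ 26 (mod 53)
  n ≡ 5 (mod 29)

11315

The moduli are pairwise coprime; M = 9·53·29 = 13833.
M/9 = 1537; 1537 ≡ 7 (mod 9); 7·4 ≡ 1, so inverse 4.
M/53 = 261; 261 ≡ 49 (mod 53); 49·13 ≡ 1, so inverse 13.
M/29 = 477; 477 ≡ 13 (mod 29); 13·9 ≡ 1, so inverse 9.
n ≡ 2·1537·4 + 26·261·13 + 5·477·9 = 121979.
121979 mod 13833 = 11315.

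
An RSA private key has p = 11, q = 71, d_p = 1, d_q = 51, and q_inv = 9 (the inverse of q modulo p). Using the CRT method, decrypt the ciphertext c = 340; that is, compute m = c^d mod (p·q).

197

m₁ = c^(d_p) mod p: c ≡ 10 (mod 11), and 10^1 mod 11 = 10.
m₂ = c^(d_q) mod q: c ≡ 56 (mod 71), and 56^51 mod 71 = 55.
h = q_inv·(m₁ − m₂) mod p = 9·(10 − 55) mod 11 = 2.
m = m₂ + h·q = 55 + 2·71 = 197.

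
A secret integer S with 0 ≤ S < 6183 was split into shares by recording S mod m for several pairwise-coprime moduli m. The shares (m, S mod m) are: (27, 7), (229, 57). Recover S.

4408

Combine the congruences pairwise.
From S ≡ 7 (mod 27) write S = 7 + 27t. Substituting into S ≡ 57 (mod 229) gives 27t ≡ 50 (mod 229), and since 27⁻¹ ≡ 17 (mod 229), t ≡ 163. Hence S ≡ 7 + 27·163 = 4408 (mod 6183).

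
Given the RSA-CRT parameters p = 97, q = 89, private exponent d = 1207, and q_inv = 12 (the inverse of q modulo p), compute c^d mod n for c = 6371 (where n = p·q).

d_p = d mod (p−1) = 1207 mod 96 = 55; d_q = d mod (q−1) = 63.
m₁ = c^(d_p) mod p: c ≡ 66 (mod 97), and 66^55 mod 97 = 95.
m₂ = c^(d_q) mod q: c ≡ 52 (mod 89), and 52^63 mod 89 = 12.
h = q_inv·(m₁ − m₂) mod p = 12·(95 − 12) mod 97 = 26.
m = m₂ + h·q = 12 + 26·89 = 2326.

2326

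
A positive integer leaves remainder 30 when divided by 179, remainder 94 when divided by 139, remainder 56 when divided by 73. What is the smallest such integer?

1085128

The moduli are pairwise coprime; N = 179·139·73 = 1816313.
N/179 = 10147; 10147 ≡ 123 (mod 179); 123·163 ≡ 1, so inverse 163.
N/139 = 13067; 13067 ≡ 1 (mod 139), inverse 1.
N/73 = 24881; 24881 ≡ 61 (mod 73); 61·6 ≡ 1, so inverse 6.
a ≡ 30·10147·163 + 94·13067·1 + 56·24881·6 = 59207144.
59207144 mod 1816313 = 1085128.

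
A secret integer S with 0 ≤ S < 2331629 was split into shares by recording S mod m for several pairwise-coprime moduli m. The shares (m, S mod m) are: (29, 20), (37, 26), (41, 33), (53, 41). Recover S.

The moduli are pairwise coprime; N = 29·37·41·53 = 2331629.
N/29 = 80401; 80401 ≡ 13 (mod 29); 13·9 ≡ 1, so inverse 9.
N/37 = 63017; 63017 ≡ 6 (mod 37); 6·31 ≡ 1, so inverse 31.
N/41 = 56869; 56869 ≡ 2 (mod 41); 2·21 ≡ 1, so inverse 21.
N/53 = 43993; 43993 ≡ 3 (mod 53); 3·18 ≡ 1, so inverse 18.
S ≡ 20·80401·9 + 26·63017·31 + 33·56869·21 + 41·43993·18 = 137140933.
137140933 mod 2331629 = 1906451.

1906451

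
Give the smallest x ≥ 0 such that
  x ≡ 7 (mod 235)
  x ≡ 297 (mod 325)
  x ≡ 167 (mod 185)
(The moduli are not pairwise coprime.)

291172

Combine the congruences pairwise.
gcd(235, 325) = 5 and 5 | (297 − 7), so the pair is consistent; merging gives x ≡ 947 (mod 15275), where 15275 = lcm(235, 325).
gcd(15275, 185) = 5 and 5 | (167 − 947), so the pair is consistent; merging gives x ≡ 291172 (mod 565175), where 565175 = lcm(15275, 185).
The solution is unique modulo lcm(235, 325, 185) = 565175.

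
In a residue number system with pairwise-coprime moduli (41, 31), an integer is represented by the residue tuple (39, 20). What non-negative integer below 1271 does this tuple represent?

Combine the congruences pairwise.
From x ≡ 39 (mod 41) write x = 39 + 41t. Substituting into x ≡ 20 (mod 31) gives 41t ≡ 12 (mod 31), and since 10⁻¹ ≡ 28 (mod 31), t ≡ 26. Hence x ≡ 39 + 41·26 = 1105 (mod 1271).

1105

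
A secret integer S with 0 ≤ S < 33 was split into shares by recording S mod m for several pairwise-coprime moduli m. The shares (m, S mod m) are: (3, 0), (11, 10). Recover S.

From S ≡ 0 (mod 3) write S = 0 + 3t. Substituting into S ≡ 10 (mod 11) gives 3t ≡ 10 (mod 11), and since 3⁻¹ ≡ 4 (mod 11), t ≡ 7. Hence S ≡ 0 + 3·7 = 21 (mod 33).

21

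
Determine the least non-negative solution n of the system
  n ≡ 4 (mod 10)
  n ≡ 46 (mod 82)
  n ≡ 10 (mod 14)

374

Combine the congruences pairwise.
gcd(10, 82) = 2 and 2 | (46 − 4), so the pair is consistent; merging gives n ≡ 374 (mod 410), where 410 = lcm(10, 82).
gcd(410, 14) = 2 and 2 | (10 − 374), so the pair is consistent; merging gives n ≡ 374 (mod 2870), where 2870 = lcm(410, 14).
The solution is unique modulo lcm(10, 82, 14) = 2870.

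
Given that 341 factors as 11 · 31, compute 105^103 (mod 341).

172

Mod 11: 105 ≡ 6; by Fermat, exponent reduces to 103 mod 10 = 3; 6^3 ≡ 7 (mod 11).
Mod 31: 105 ≡ 12; by Fermat, exponent reduces to 103 mod 30 = 13; 12^13 ≡ 17 (mod 31).
Combine by CRT: x ≡ 7 (mod 11), x ≡ 17 (mod 31) ⇒ x ≡ 172 (mod 341).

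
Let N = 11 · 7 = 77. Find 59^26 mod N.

37

Mod 11: 59 ≡ 4; by Fermat, exponent reduces to 26 mod 10 = 6; 4^6 ≡ 4 (mod 11).
Mod 7: 59 ≡ 3; by Fermat, exponent reduces to 26 mod 6 = 2; 3^2 ≡ 2 (mod 7).
Combine by CRT: x ≡ 4 (mod 11), x ≡ 2 (mod 7) ⇒ x ≡ 37 (mod 77).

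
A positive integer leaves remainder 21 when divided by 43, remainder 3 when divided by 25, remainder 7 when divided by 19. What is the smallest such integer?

13953

The moduli are pairwise coprime; N = 43·25·19 = 20425.
N/43 = 475; 475 ≡ 2 (mod 43); 2·22 ≡ 1, so inverse 22.
N/25 = 817; 817 ≡ 17 (mod 25); 17·3 ≡ 1, so inverse 3.
N/19 = 1075; 1075 ≡ 11 (mod 19); 11·7 ≡ 1, so inverse 7.
x ≡ 21·475·22 + 3·817·3 + 7·1075·7 = 279478.
279478 mod 20425 = 13953.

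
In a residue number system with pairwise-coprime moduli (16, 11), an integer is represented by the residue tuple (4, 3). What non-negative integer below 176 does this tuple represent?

From x ≡ 4 (mod 16) write x = 4 + 16t. Substituting into x ≡ 3 (mod 11) gives 16t ≡ 10 (mod 11), and since 5⁻¹ ≡ 9 (mod 11), t ≡ 2. Hence x ≡ 4 + 16·2 = 36 (mod 176).

36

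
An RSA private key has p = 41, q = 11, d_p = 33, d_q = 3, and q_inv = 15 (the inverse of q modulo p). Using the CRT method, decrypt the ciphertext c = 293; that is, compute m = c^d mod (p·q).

m₁ = c^(d_p) mod p: c ≡ 6 (mod 41), and 6^33 mod 41 = 17.
m₂ = c^(d_q) mod q: c ≡ 7 (mod 11), and 7^3 mod 11 = 2.
h = q_inv·(m₁ − m₂) mod p = 15·(17 − 2) mod 41 = 20.
m = m₂ + h·q = 2 + 20·11 = 222.

222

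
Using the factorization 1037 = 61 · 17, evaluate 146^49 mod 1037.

826

Mod 61: 146 ≡ 24; 24^49 ≡ 33 (mod 61).
Mod 17: 146 ≡ 10; by Fermat, exponent reduces to 49 mod 16 = 1; 10^1 ≡ 10 (mod 17).
Combine by CRT: x ≡ 33 (mod 61), x ≡ 10 (mod 17) ⇒ x ≡ 826 (mod 1037).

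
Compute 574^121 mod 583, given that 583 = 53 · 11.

519

Mod 53: 574 ≡ 44; by Fermat, exponent reduces to 121 mod 52 = 17; 44^17 ≡ 42 (mod 53).
Mod 11: 574 ≡ 2; by Fermat, exponent reduces to 121 mod 10 = 1; 2^1 ≡ 2 (mod 11).
Combine by CRT: x ≡ 42 (mod 53), x ≡ 2 (mod 11) ⇒ x ≡ 519 (mod 583).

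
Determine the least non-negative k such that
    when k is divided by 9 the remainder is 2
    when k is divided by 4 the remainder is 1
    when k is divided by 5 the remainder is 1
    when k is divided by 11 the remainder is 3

641

From k ≡ 2 (mod 9) write k = 2 + 9t. Substituting into k ≡ 1 (mod 4) gives 9t ≡ 3 (mod 4), and since 1⁻¹ ≡ 1 (mod 4), t ≡ 3. Hence k ≡ 2 + 9·3 = 29 (mod 36).
From k ≡ 29 (mod 36) write k = 29 + 36t. Substituting into k ≡ 1 (mod 5) gives 36t ≡ 2 (mod 5), and since 1⁻¹ ≡ 1 (mod 5), t ≡ 2. Hence k ≡ 29 + 36·2 = 101 (mod 180).
From k ≡ 101 (mod 180) write k = 101 + 180t. Substituting into k ≡ 3 (mod 11) gives 180t ≡ 1 (mod 11), and since 4⁻¹ ≡ 3 (mod 11), t ≡ 3. Hence k ≡ 101 + 180·3 = 641 (mod 1980).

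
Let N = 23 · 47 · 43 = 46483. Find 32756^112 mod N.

Mod 23: 32756 ≡ 4; by Fermat, exponent reduces to 112 mod 22 = 2; 4^2 ≡ 16 (mod 23).
Mod 47: 32756 ≡ 44; by Fermat, exponent reduces to 112 mod 46 = 20; 44^20 ≡ 7 (mod 47).
Mod 43: 32756 ≡ 33; by Fermat, exponent reduces to 112 mod 42 = 28; 33^28 ≡ 6 (mod 43).
Combine by CRT: x ≡ 16 (mod 23), x ≡ 7 (mod 47), x ≡ 6 (mod 43) ⇒ x ≡ 1511 (mod 46483).

1511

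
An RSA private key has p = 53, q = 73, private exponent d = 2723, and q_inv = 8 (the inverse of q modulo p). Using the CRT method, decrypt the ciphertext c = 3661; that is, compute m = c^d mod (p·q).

d_p = d mod (p−1) = 2723 mod 52 = 19; d_q = d mod (q−1) = 59.
m₁ = c^(d_p) mod p: c ≡ 4 (mod 53), and 4^19 mod 53 = 38.
m₂ = c^(d_q) mod q: c ≡ 11 (mod 73), and 11^59 mod 73 = 59.
h = q_inv·(m₁ − m₂) mod p = 8·(38 − 59) mod 53 = 44.
m = m₂ + h·q = 59 + 44·73 = 3271.

3271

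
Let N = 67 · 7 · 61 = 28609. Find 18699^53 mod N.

21830

Mod 67: 18699 ≡ 6; 6^53 ≡ 55 (mod 67).
Mod 7: 18699 ≡ 2; by Fermat, exponent reduces to 53 mod 6 = 5; 2^5 ≡ 4 (mod 7).
Mod 61: 18699 ≡ 33; 33^53 ≡ 53 (mod 61).
Combine by CRT: x ≡ 55 (mod 67), x ≡ 4 (mod 7), x ≡ 53 (mod 61) ⇒ x ≡ 21830 (mod 28609).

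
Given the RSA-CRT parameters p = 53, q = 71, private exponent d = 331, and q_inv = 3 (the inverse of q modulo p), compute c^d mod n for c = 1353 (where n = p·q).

d_p = d mod (p−1) = 331 mod 52 = 19; d_q = d mod (q−1) = 51.
m₁ = c^(d_p) mod p: c ≡ 28 (mod 53), and 28^19 mod 53 = 47.
m₂ = c^(d_q) mod q: c ≡ 4 (mod 71), and 4^51 mod 71 = 9.
h = q_inv·(m₁ − m₂) mod p = 3·(47 − 9) mod 53 = 8.
m = m₂ + h·q = 9 + 8·71 = 577.

577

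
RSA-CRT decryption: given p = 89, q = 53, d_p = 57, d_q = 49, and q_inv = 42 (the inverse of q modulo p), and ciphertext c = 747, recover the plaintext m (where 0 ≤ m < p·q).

m₁ = c^(d_p) mod p: c ≡ 35 (mod 89), and 35^57 mod 89 = 15.
m₂ = c^(d_q) mod q: c ≡ 5 (mod 53), and 5^49 mod 53 = 14.
h = q_inv·(m₁ − m₂) mod p = 42·(15 − 14) mod 89 = 42.
m = m₂ + h·q = 14 + 42·53 = 2240.

2240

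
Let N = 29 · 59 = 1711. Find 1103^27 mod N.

175

Mod 29: 1103 ≡ 1; 1^27 ≡ 1 (mod 29).
Mod 59: 1103 ≡ 41; 41^27 ≡ 57 (mod 59).
Combine by CRT: x ≡ 1 (mod 29), x ≡ 57 (mod 59) ⇒ x ≡ 175 (mod 1711).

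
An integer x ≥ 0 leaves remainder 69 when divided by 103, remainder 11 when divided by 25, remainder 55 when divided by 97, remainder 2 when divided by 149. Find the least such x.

From x ≡ 69 (mod 103) write x = 69 + 103t. Substituting into x ≡ 11 (mod 25) gives 103t ≡ 17 (mod 25), and since 3⁻¹ ≡ 17 (mod 25), t ≡ 14. Hence x ≡ 69 + 103·14 = 1511 (mod 2575).
From x ≡ 1511 (mod 2575) write x = 1511 + 2575t. Substituting into x ≡ 55 (mod 97) gives 2575t ≡ 96 (mod 97), and since 53⁻¹ ≡ 11 (mod 97), t ≡ 86. Hence x ≡ 1511 + 2575·86 = 222961 (mod 249775).
From x ≡ 222961 (mod 249775) write x = 222961 + 249775t. Substituting into x ≡ 2 (mod 149) gives 249775t ≡ 94 (mod 149), and since 51⁻¹ ≡ 38 (mod 149), t ≡ 145. Hence x ≡ 222961 + 249775·145 = 36440336 (mod 37216475).

36440336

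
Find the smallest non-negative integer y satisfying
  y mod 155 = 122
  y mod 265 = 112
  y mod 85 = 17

Combine the congruences pairwise.
gcd(155, 265) = 5 and 5 | (112 − 122), so the pair is consistent; merging gives y ≡ 4617 (mod 8215), where 8215 = lcm(155, 265).
gcd(8215, 85) = 5 and 5 | (17 − 4617), so the pair is consistent; merging gives y ≡ 53907 (mod 139655), where 139655 = lcm(8215, 85).
The solution is unique modulo lcm(155, 265, 85) = 139655.

53907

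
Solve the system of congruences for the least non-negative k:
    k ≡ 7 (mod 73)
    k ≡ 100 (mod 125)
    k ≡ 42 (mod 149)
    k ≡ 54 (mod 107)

Combine the congruences pairwise.
From k ≡ 7 (mod 73) write k = 7 + 73t. Substituting into k ≡ 100 (mod 125) gives 73t ≡ 93 (mod 125), and since 73⁻¹ ≡ 12 (mod 125), t ≡ 116. Hence k ≡ 7 + 73·116 = 8475 (mod 9125).
From k ≡ 8475 (mod 9125) write k = 8475 + 9125t. Substituting into k ≡ 42 (mod 149) gives 9125t ≡ 60 (mod 149), and since 36⁻¹ ≡ 29 (mod 149), t ≡ 101. Hence k ≡ 8475 + 9125·101 = 930100 (mod 1359625).
From k ≡ 930100 (mod 1359625) write k = 930100 + 1359625t. Substituting into k ≡ 54 (mod 107) gives 1359625t ≡ 105 (mod 107), and since 83⁻¹ ≡ 49 (mod 107), t ≡ 9. Hence k ≡ 930100 + 1359625·9 = 13166725 (mod 145479875).

13166725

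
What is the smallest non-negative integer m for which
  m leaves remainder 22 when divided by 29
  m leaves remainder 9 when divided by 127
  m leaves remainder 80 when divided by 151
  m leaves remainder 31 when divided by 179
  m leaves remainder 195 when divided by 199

Combine the congruences pairwise.
From m ≡ 22 (mod 29) write m = 22 + 29t. Substituting into m ≡ 9 (mod 127) gives 29t ≡ 114 (mod 127), and since 29⁻¹ ≡ 92 (mod 127), t ≡ 74. Hence m ≡ 22 + 29·74 = 2168 (mod 3683).
From m ≡ 2168 (mod 3683) write m = 2168 + 3683t. Substituting into m ≡ 80 (mod 151) gives 3683t ≡ 26 (mod 151), and since 59⁻¹ ≡ 64 (mod 151), t ≡ 3. Hence m ≡ 2168 + 3683·3 = 13217 (mod 556133).
From m ≡ 13217 (mod 556133) write m = 13217 + 556133t. Substituting into m ≡ 31 (mod 179) gives 556133t ≡ 60 (mod 179), and since 159⁻¹ ≡ 170 (mod 179), t ≡ 176. Hence m ≡ 13217 + 556133·176 = 97892625 (mod 99547807).
From m ≡ 97892625 (mod 99547807) write m = 97892625 + 99547807t. Substituting into m ≡ 195 (mod 199) gives 99547807t ≡ 48 (mod 199), and since 47⁻¹ ≡ 72 (mod 199), t ≡ 73. Hence m ≡ 97892625 + 99547807·73 = 7364882536 (mod 19810013593).

7364882536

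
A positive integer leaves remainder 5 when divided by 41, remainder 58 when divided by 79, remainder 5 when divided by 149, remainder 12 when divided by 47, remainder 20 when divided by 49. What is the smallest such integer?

1061738096

The moduli are pairwise coprime; N = 41·79·149·47·49 = 1111453133.
N/41 = 27108613; 27108613 ≡ 28 (mod 41); 28·22 ≡ 1, so inverse 22.
N/79 = 14069027; 14069027 ≡ 75 (mod 79); 75·59 ≡ 1, so inverse 59.
N/149 = 7459417; 7459417 ≡ 30 (mod 149); 30·5 ≡ 1, so inverse 5.
N/47 = 23647939; 23647939 ≡ 30 (mod 47); 30·11 ≡ 1, so inverse 11.
N/49 = 22682717; 22682717 ≡ 29 (mod 49); 29·22 ≡ 1, so inverse 22.
x ≡ 5·27108613·22 + 58·14069027·59 + 5·7459417·5 + 12·23647939·11 + 20·22682717·22 = 64414566677.
64414566677 mod 1111453133 = 1061738096.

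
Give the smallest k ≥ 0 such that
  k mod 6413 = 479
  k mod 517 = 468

Combine the congruences pairwise.
gcd(6413, 517) = 11 and 11 | (468 − 479), so the pair is consistent; merging gives k ≡ 269825 (mod 301411), where 301411 = lcm(6413, 517).
The solution is unique modulo lcm(6413, 517) = 301411.

269825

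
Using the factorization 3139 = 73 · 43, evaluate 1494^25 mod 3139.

Mod 73: 1494 ≡ 34; 34^25 ≡ 59 (mod 73).
Mod 43: 1494 ≡ 32; 32^25 ≡ 22 (mod 43).
Combine by CRT: x ≡ 59 (mod 73), x ≡ 22 (mod 43) ⇒ x ≡ 1957 (mod 3139).

1957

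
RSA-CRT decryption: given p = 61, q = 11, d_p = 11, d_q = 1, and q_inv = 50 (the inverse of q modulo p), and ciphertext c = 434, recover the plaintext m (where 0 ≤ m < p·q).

m₁ = c^(d_p) mod p: c ≡ 7 (mod 61), and 7^11 mod 61 = 31.
m₂ = c^(d_q) mod q: c ≡ 5 (mod 11), and 5^1 mod 11 = 5.
h = q_inv·(m₁ − m₂) mod p = 50·(31 − 5) mod 61 = 19.
m = m₂ + h·q = 5 + 19·11 = 214.

214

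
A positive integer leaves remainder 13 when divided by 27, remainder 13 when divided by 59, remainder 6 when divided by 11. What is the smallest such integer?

14350

From a ≡ 13 (mod 27) write a = 13 + 27t. Substituting into a ≡ 13 (mod 59) gives 27t ≡ 0 (mod 59), and since 27⁻¹ ≡ 35 (mod 59), t ≡ 0. Hence a ≡ 13 + 27·0 = 13 (mod 1593).
From a ≡ 13 (mod 1593) write a = 13 + 1593t. Substituting into a ≡ 6 (mod 11) gives 1593t ≡ 4 (mod 11), and since 9⁻¹ ≡ 5 (mod 11), t ≡ 9. Hence a ≡ 13 + 1593·9 = 14350 (mod 17523).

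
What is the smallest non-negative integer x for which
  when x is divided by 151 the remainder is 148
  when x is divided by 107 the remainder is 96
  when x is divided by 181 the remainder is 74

1846274

The moduli are pairwise coprime; N = 151·107·181 = 2924417.
N/151 = 19367; 19367 ≡ 39 (mod 151); 39·31 ≡ 1, so inverse 31.
N/107 = 27331; 27331 ≡ 46 (mod 107); 46·7 ≡ 1, so inverse 7.
N/181 = 16157; 16157 ≡ 48 (mod 181); 48·132 ≡ 1, so inverse 132.
x ≡ 148·19367·31 + 96·27331·7 + 74·16157·132 = 265043804.
265043804 mod 2924417 = 1846274.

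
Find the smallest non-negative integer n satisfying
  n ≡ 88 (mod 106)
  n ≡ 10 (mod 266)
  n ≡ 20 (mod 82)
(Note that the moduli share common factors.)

387306

Combine the congruences pairwise.
gcd(106, 266) = 2 and 2 | (10 − 88), so the pair is consistent; merging gives n ≡ 6660 (mod 14098), where 14098 = lcm(106, 266).
gcd(14098, 82) = 2 and 2 | (20 − 6660), so the pair is consistent; merging gives n ≡ 387306 (mod 578018), where 578018 = lcm(14098, 82).
The solution is unique modulo lcm(106, 266, 82) = 578018.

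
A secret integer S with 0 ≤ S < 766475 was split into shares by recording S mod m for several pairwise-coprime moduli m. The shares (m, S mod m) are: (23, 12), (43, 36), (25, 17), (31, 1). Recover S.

329717

From S ≡ 12 (mod 23) write S = 12 + 23t. Substituting into S ≡ 36 (mod 43) gives 23t ≡ 24 (mod 43), and since 23⁻¹ ≡ 15 (mod 43), t ≡ 16. Hence S ≡ 12 + 23·16 = 380 (mod 989).
From S ≡ 380 (mod 989) write S = 380 + 989t. Substituting into S ≡ 17 (mod 25) gives 989t ≡ 12 (mod 25), and since 14⁻¹ ≡ 9 (mod 25), t ≡ 8. Hence S ≡ 380 + 989·8 = 8292 (mod 24725).
From S ≡ 8292 (mod 24725) write S = 8292 + 24725t. Substituting into S ≡ 1 (mod 31) gives 24725t ≡ 17 (mod 31), and since 18⁻¹ ≡ 19 (mod 31), t ≡ 13. Hence S ≡ 8292 + 24725·13 = 329717 (mod 766475).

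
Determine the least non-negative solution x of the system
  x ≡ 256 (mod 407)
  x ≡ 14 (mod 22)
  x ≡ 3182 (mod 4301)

54794

Combine the congruences pairwise.
gcd(407, 22) = 11 and 11 | (14 − 256), so the pair is consistent; merging gives x ≡ 256 (mod 814), where 814 = lcm(407, 22).
gcd(814, 4301) = 11 and 11 | (3182 − 256), so the pair is consistent; merging gives x ≡ 54794 (mod 318274), where 318274 = lcm(814, 4301).
The solution is unique modulo lcm(407, 22, 4301) = 318274.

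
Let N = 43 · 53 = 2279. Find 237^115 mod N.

Mod 43: 237 ≡ 22; by Fermat, exponent reduces to 115 mod 42 = 31; 22^31 ≡ 27 (mod 43).
Mod 53: 237 ≡ 25; by Fermat, exponent reduces to 115 mod 52 = 11; 25^11 ≡ 29 (mod 53).
Combine by CRT: x ≡ 27 (mod 43), x ≡ 29 (mod 53) ⇒ x ≡ 930 (mod 2279).

930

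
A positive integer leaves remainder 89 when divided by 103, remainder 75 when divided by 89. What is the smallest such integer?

9153

From m ≡ 89 (mod 103) write m = 89 + 103t. Substituting into m ≡ 75 (mod 89) gives 103t ≡ 75 (mod 89), and since 14⁻¹ ≡ 70 (mod 89), t ≡ 88. Hence m ≡ 89 + 103·88 = 9153 (mod 9167).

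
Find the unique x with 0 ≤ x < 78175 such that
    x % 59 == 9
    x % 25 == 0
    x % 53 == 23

From x ≡ 9 (mod 59) write x = 9 + 59t. Substituting into x ≡ 0 (mod 25) gives 59t ≡ 16 (mod 25), and since 9⁻¹ ≡ 14 (mod 25), t ≡ 24. Hence x ≡ 9 + 59·24 = 1425 (mod 1475).
From x ≡ 1425 (mod 1475) write x = 1425 + 1475t. Substituting into x ≡ 23 (mod 53) gives 1475t ≡ 29 (mod 53), and since 44⁻¹ ≡ 47 (mod 53), t ≡ 38. Hence x ≡ 1425 + 1475·38 = 57475 (mod 78175).

57475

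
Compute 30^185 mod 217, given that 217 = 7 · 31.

Mod 7: 30 ≡ 2; by Fermat, exponent reduces to 185 mod 6 = 5; 2^5 ≡ 4 (mod 7).
Mod 31: 30 ≡ 30; by Fermat, exponent reduces to 185 mod 30 = 5; 30^5 ≡ 30 (mod 31).
Combine by CRT: x ≡ 4 (mod 7), x ≡ 30 (mod 31) ⇒ x ≡ 123 (mod 217).

123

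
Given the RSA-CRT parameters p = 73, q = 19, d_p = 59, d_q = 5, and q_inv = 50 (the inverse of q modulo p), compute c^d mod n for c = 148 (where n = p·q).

762

m₁ = c^(d_p) mod p: c ≡ 2 (mod 73), and 2^59 mod 73 = 32.
m₂ = c^(d_q) mod q: c ≡ 15 (mod 19), and 15^5 mod 19 = 2.
h = q_inv·(m₁ − m₂) mod p = 50·(32 − 2) mod 73 = 40.
m = m₂ + h·q = 2 + 40·19 = 762.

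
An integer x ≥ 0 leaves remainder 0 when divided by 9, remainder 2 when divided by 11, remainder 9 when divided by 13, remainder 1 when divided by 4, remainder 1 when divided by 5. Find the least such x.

8901

The moduli are pairwise coprime; N = 9·11·13·4·5 = 25740.
N/9 = 2860; 2860 ≡ 7 (mod 9); 7·4 ≡ 1, so inverse 4.
N/11 = 2340; 2340 ≡ 8 (mod 11); 8·7 ≡ 1, so inverse 7.
N/13 = 1980; 1980 ≡ 4 (mod 13); 4·10 ≡ 1, so inverse 10.
N/4 = 6435; 6435 ≡ 3 (mod 4); 3·3 ≡ 1, so inverse 3.
N/5 = 5148; 5148 ≡ 3 (mod 5); 3·2 ≡ 1, so inverse 2.
x ≡ 0·2860·4 + 2·2340·7 + 9·1980·10 + 1·6435·3 + 1·5148·2 = 240561.
240561 mod 25740 = 8901.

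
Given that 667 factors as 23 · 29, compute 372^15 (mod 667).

256

Mod 23: 372 ≡ 4; 4^15 ≡ 3 (mod 23).
Mod 29: 372 ≡ 24; 24^15 ≡ 24 (mod 29).
Combine by CRT: x ≡ 3 (mod 23), x ≡ 24 (mod 29) ⇒ x ≡ 256 (mod 667).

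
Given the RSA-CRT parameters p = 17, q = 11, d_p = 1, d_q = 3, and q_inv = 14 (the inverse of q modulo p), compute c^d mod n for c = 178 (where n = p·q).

8

m₁ = c^(d_p) mod p: c ≡ 8 (mod 17), and 8^1 mod 17 = 8.
m₂ = c^(d_q) mod q: c ≡ 2 (mod 11), and 2^3 mod 11 = 8.
h = q_inv·(m₁ − m₂) mod p = 14·(8 − 8) mod 17 = 0.
m = m₂ + h·q = 8 + 0·11 = 8.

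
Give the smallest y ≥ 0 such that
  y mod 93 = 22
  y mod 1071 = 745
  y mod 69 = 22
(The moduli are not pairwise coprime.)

Combine the congruences pairwise.
gcd(93, 1071) = 3 and 3 | (745 − 22), so the pair is consistent; merging gives y ≡ 15739 (mod 33201), where 33201 = lcm(93, 1071).
gcd(33201, 69) = 3 and 3 | (22 − 15739), so the pair is consistent; merging gives y ≡ 248146 (mod 763623), where 763623 = lcm(33201, 69).
The solution is unique modulo lcm(93, 1071, 69) = 763623.

248146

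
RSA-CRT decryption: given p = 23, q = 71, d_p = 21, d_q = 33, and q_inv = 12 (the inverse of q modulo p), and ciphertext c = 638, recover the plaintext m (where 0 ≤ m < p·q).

709

m₁ = c^(d_p) mod p: c ≡ 17 (mod 23), and 17^21 mod 23 = 19.
m₂ = c^(d_q) mod q: c ≡ 70 (mod 71), and 70^33 mod 71 = 70.
h = q_inv·(m₁ − m₂) mod p = 12·(19 − 70) mod 23 = 9.
m = m₂ + h·q = 70 + 9·71 = 709.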